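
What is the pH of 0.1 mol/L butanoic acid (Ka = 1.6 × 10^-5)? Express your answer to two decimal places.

CH3(CH2)2COOH ⇌ CH3(CH2)2COO- + H+
Ka = [H+]²/(0.1 − [H+]) = 1.6 × 10^-5
Since Ka ≪ C₀, [H+] ≈ √(Ka·C₀) = 1.26 × 10^-3 M.
pH = −log[H+] = −log(1.26 × 10^-3) = 2.90

pH = 2.90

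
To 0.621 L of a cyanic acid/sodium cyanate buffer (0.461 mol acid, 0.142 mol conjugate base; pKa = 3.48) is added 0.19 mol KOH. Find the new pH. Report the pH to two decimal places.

After neutralization: n(HOCN) = 0.271 mol, n(OCN-) = 0.332 mol.
pH = pKa + log(n_OCN-/n_HOCN) = 3.48 + log(0.332/0.271) = 3.48 + (+0.088)

pH = 3.57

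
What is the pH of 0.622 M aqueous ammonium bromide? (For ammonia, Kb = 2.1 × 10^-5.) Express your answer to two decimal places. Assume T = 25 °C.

pH = 4.76

NH4+ is the conjugate acid of the weak base NH3.
Ka = Kw/Kb = 1.0×10^-14 / 2.1 × 10^-5 = 4.76 × 10^-10
Ka = [H+]²/(0.622 − [H+]) = 4.76 × 10^-10
Assume [H+] ≪ 0.622: [H+] ≈ √(4.76 × 10^-10 × 0.622) = 1.72 × 10^-5 M
([H+]/C₀ = 0.0028% < 5%, so the approximation holds.)
pH = −log[H+] = −log(1.72 × 10^-5) = 4.76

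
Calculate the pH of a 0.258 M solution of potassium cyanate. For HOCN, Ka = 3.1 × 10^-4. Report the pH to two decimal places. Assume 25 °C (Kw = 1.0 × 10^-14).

OCN- is the conjugate base of the weak acid HOCN.
Kb = Kw/Ka = 1.0×10^-14 / 3.1 × 10^-4 = 3.23 × 10^-11
Kb = x²/(0.258 − x) = 3.23 × 10^-11
Since Kb ≪ C₀, x ≈ √(Kb·C₀) = 2.89 × 10^-6 M.
Check: 0.0011% ionized — well under 5%, approximation valid.
pOH = −log(2.89 × 10^-6) = 5.54; pH = 14.00 − 5.54 = 8.46

pH = 8.46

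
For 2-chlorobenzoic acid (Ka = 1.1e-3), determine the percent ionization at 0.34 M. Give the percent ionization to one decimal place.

ClC6H4COOH ⇌ ClC6H4COO- + H+; let x = [H+] at equilibrium.
Ka = x²/(C₀ − x); solving the quadratic gives x = 1.88 × 10^-2 M.
% ionization = x/C₀ × 100% = 1.88 × 10^-2/0.34 × 100% = 5.5%

5.5%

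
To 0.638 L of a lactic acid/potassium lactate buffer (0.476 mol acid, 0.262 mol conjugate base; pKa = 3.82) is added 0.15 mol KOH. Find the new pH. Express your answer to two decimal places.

OH- converts CH3CH(OH)COOH to CH3CH(OH)COO-: CH3CH(OH)COOH → 0.326 mol, CH3CH(OH)COO- → 0.412 mol.
Henderson–Hasselbalch with mole ratio 0.412/0.326: pH = 3.82 + (+0.102)

pH = 3.92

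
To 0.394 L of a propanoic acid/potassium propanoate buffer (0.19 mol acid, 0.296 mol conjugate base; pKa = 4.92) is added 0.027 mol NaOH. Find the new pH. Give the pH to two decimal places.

pH = 5.22

OH- converts CH3CH2COOH to CH3CH2COO-: CH3CH2COOH → 0.163 mol, CH3CH2COO- → 0.323 mol.
Henderson–Hasselbalch with mole ratio 0.323/0.163: pH = 4.92 + (+0.297)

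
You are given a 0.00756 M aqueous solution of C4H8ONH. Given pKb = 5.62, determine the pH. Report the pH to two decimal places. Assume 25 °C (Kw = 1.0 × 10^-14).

pH = 10.13

C4H8ONH + H2O ⇌ C4H8ONH2+ + OH-
Kb = 10^(−5.62) = 2.40 × 10^-6
From the ICE table, Kb = [OH-]²/(0.00756 − [OH-]) = 2.40 × 10^-6.
Since Kb ≪ C₀, [OH-] ≈ √(Kb·C₀) = 1.35 × 10^-4 M.
pOH = 3.87, so pH = 14.00 − pOH = 10.13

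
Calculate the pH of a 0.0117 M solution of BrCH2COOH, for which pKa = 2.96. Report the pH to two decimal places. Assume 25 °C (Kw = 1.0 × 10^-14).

BrCH2COOH ⇌ BrCH2COO- + H+
Ka = 10^(−2.96) = 1.10 × 10^-3
Ka = [H+]²/(0.0117 − [H+]) = 1.10 × 10^-3
[H+] is not negligible relative to C₀; solve [H+]² + 0.0011·[H+] − 1.29e-05 = 0.
[H+] = [−0.0011 + √(0.0011² + 5.15e-05)]/2 = 3.08 × 10^-3 M
pH = −log(3.08 × 10^-3) = 2.51

pH = 2.51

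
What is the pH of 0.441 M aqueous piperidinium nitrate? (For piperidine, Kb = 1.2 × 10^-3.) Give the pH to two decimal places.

C5H10NH2+ is the conjugate acid of the weak base C5H10NH.
Ka = Kw/Kb = 1.0×10^-14 / 1.2 × 10^-3 = 8.33 × 10^-12
Ka = [H+]²/(0.441 − [H+]) = 8.33 × 10^-12
Neglecting [H+] in the denominator: [H+] = √(8.33 × 10^-12 × 0.441) = 1.92 × 10^-6 M
Check: 0.00043% ionized — well under 5%, approximation valid.
pH = −log(1.92 × 10^-6) = 5.72

pH = 5.72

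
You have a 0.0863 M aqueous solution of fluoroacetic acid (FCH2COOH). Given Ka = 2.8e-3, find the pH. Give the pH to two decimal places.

pH = 1.85

FCH2COOH ⇌ FCH2COO- + H+
From the ICE table, Ka = [H+]²/(0.0863 − [H+]) = 2.8 × 10^-3.
Here C₀/Ka ≈ 30.8, so the small-[H+] approximation fails. Use the quadratic:
[H+] = [−0.0028 + √(0.0028² + 0.000967)]/2 = 1.42 × 10^-2 M
pH = −log(1.42 × 10^-2) = 1.85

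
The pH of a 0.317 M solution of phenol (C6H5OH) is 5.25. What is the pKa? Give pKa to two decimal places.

[H+] = 10^(-5.25) = 5.62 × 10^-6 M
At equilibrium [HA] = 0.317 − 5.62 × 10^-6 = 3.17 × 10^-1 M
Ka = [H+][A-]/[HA] = (5.62 × 10^-6)² / 3.17 × 10^-1 = 9.96 × 10^-11
pKa = -log(9.96 × 10^-11) = 10.00

pKa = 10.00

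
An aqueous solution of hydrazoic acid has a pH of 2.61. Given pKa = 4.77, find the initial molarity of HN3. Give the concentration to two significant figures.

[H+] = 10^(-2.61) = 2.45 × 10^-3 M = x
Ka = 10^(−4.77) = 1.70 × 10^-5
Ka = x²/(C₀ − x) ⇒ C₀ = x + x²/Ka
C₀ = 2.45 × 10^-3 + (2.45 × 10^-3)²/(1.70 × 10^-5) = 3.56 × 10^-1 M

C₀ = 3.6 × 10^-1 M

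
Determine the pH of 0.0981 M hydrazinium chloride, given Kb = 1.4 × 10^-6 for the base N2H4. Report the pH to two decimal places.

N2H5+ is the conjugate acid of the weak base N2H4.
Ka = Kw/Kb = 1.0×10^-14 / 1.4 × 10^-6 = 7.14 × 10^-9
From the ICE table, Ka = [H+]²/(0.0981 − [H+]) = 7.14 × 10^-9.
Assume [H+] ≪ 0.0981: [H+] ≈ √(7.14 × 10^-9 × 0.0981) = 2.65 × 10^-5 M
([H+]/C₀ = 0.027% < 5%, so the approximation holds.)
pH = −log(2.65 × 10^-5) = 4.58

pH = 4.58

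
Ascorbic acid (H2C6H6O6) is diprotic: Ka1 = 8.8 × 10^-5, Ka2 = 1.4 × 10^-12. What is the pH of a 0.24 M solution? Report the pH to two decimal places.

Ka1 ≫ Ka2, so treat the first dissociation as the only significant source of H+.
Ka1 = x²/(0.24 − x) = 8.8 × 10^-5
x ≈ √(8.8 × 10^-5 × 0.24) = 4.60 × 10^-3 M
pH = −log(4.60 × 10^-3) = 2.34

pH = 2.34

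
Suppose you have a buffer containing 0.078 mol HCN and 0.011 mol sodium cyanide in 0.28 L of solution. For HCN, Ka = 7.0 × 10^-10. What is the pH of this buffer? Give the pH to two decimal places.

pKa = −log(7.0 × 10^-10) = 9.155
Henderson–Hasselbalch: pH = pKa + log([CN-]/[HCN]) = 9.155 + log(0.011/0.078)
pH = 9.155 + (-0.851) = 8.30

pH = 8.30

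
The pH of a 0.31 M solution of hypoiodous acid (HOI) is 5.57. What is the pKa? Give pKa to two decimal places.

[H+] = 10^(-5.57) = 2.69 × 10^-6 M
At equilibrium [HA] = 0.31 − 2.69 × 10^-6 = 3.10 × 10^-1 M
Ka = [H+][A-]/[HA] = (2.69 × 10^-6)² / 3.10 × 10^-1 = 2.33 × 10^-11
pKa = -log(2.33 × 10^-11) = 10.63

pKa = 10.63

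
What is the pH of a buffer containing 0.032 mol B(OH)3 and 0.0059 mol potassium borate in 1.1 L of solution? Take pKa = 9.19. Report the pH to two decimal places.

pH = 8.46

Using pH = pKa + log([base]/[acid]) with [base]/[acid] = 0.0059/0.032:
pH = 9.19 + (-0.734) = 8.46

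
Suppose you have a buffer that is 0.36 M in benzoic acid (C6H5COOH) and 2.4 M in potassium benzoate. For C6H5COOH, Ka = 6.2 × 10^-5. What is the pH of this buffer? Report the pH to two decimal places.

pKa = −log(6.2 × 10^-5) = 4.208
pH = pKa + log([A⁻]/[HA]) = 4.208 + log(2.4/0.36)
pH = 4.208 + (+0.824) = 5.03

pH = 5.03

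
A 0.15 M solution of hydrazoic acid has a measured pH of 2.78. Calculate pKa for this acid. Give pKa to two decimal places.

[H+] = 10^(-2.78) = 1.66 × 10^-3 M
At equilibrium [HA] = 0.15 − 1.66 × 10^-3 = 1.48 × 10^-1 M
Ka = [H+][A-]/[HA] = (1.66 × 10^-3)² / 1.48 × 10^-1 = 1.86 × 10^-5
pKa = -log(1.86 × 10^-5) = 4.73

pKa = 4.73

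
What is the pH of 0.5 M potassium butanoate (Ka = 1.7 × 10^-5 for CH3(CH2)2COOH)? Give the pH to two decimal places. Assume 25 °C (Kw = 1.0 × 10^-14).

pH = 9.23

CH3(CH2)2COO- is the conjugate base of the weak acid CH3(CH2)2COOH.
Kb = Kw/Ka = 1.0×10^-14 / 1.7 × 10^-5 = 5.88 × 10^-10
Let x = [OH-] at equilibrium. Kb = x²/(0.5 − x).
Assume x ≪ 0.5: x ≈ √(5.88 × 10^-10 × 0.5) = 1.71 × 10^-5 M
Check: 0.0034% ionized — well under 5%, approximation valid.
pOH = −log(1.71 × 10^-5) = 4.77; pH = 14.00 − 4.77 = 9.23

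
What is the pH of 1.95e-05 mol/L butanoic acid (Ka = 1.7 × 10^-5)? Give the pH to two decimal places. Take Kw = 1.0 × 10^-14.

CH3(CH2)2COOH ⇌ CH3(CH2)2COO- + H+
Ka = x²/(1.95e-05 − x) = 1.7 × 10^-5
The 5% rule fails; solving x² + Ka·x − Ka·C₀ = 0 exactly:
x = (−Ka + √(Ka² + 4·Ka·C₀))/2 = 1.16 × 10^-5 M
pH = −log(1.16 × 10^-5) = 4.94

pH = 4.94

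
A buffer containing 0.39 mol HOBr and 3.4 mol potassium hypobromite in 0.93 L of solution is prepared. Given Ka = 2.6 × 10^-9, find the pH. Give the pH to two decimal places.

pH = 9.53

pKa = −log(2.6 × 10^-9) = 8.585
pH = pKa + log([A⁻]/[HA]) = 8.585 + log(3.4/0.39)
pH = 8.585 + (+0.940) = 9.53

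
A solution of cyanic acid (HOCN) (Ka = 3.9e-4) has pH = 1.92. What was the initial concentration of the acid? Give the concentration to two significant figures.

C₀ = 3.8 × 10^-1 M

[H+] = 10^(-1.92) = 1.20 × 10^-2 M = x
Ka = x²/(C₀ − x) ⇒ C₀ = x + x²/Ka
C₀ = 1.20 × 10^-2 + (1.20 × 10^-2)²/(3.9 × 10^-4) = 3.81 × 10^-1 M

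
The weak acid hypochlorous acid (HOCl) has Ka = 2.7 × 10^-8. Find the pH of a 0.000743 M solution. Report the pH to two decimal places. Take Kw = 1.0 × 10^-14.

pH = 5.35

HOCl ⇌ OCl- + H+
Ka = x²/(0.000743 − x) = 2.7 × 10^-8
Since Ka ≪ C₀, x ≈ √(Ka·C₀) = 4.48 × 10^-6 M.
(x/C₀ = 0.6% < 5%, so the approximation holds.)
pH = −log[H+] = −log(4.48 × 10^-6) = 5.35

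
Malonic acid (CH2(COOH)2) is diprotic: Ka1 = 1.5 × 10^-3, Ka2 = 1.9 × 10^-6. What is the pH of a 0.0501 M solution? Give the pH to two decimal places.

Since Ka1 ≫ Ka2, the first ionization dominates [H+].
Ka1 = x²/(0.0501 − x) = 1.5 × 10^-3
Solving the quadratic: x = (−Ka1 + √(Ka1² + 4·Ka1·C₀))/2 = 7.95 × 10^-3 M
pH = −log(7.95 × 10^-3) = 2.10

pH = 2.10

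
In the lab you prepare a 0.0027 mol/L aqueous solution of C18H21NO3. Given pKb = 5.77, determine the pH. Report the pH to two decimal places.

C18H21NO3 + H2O ⇌ C18H22NO3+ + OH-
Kb = 10^(−5.77) = 1.70 × 10^-6
From the ICE table, Kb = x²/(0.0027 − x) = 1.70 × 10^-6.
Since Kb ≪ C₀, x ≈ √(Kb·C₀) = 6.77 × 10^-5 M.
Check: 2.5% ionized — well under 5%, approximation valid.
pOH = 4.17, so pH = 14.00 − pOH = 9.83

pH = 9.83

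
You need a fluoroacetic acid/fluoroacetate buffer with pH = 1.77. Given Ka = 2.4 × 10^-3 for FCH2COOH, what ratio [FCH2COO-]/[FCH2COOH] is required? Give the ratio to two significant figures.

pKa = -log(2.4 × 10^-3) = 2.620
pH = pKa + log(r) ⇒ log(r) = 1.77 − 2.620 = -0.850
r = [FCH2COO-]/[FCH2COOH] = 10^(-0.850) = 0.141

ratio = 0.14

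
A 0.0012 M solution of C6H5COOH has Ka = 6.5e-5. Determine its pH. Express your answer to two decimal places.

C6H5COOH ⇌ C6H5COO- + H+
Ka = x²/(0.0012 − x) = 6.5 × 10^-5
Here C₀/Ka ≈ 18.5, so the small-x approximation fails. Use the quadratic:
x = (−Ka + √(Ka² + 4·Ka·C₀))/2 = 2.49 × 10^-4 M
pH = −log(2.49 × 10^-4) = 3.60

pH = 3.60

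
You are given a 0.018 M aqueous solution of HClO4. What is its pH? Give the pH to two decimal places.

pH = 1.74

HClO4 is a strong acid and dissociates completely, so [H+] = 0.018 M.
pH = -log(0.018) = 1.74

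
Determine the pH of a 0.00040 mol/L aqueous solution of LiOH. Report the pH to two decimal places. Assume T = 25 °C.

pH = 10.60

LiOH is a strong base; [OH-] = 0.0004 M.
pOH = -log(0.0004) = 3.40
pH = 14.00 - 3.40 = 10.60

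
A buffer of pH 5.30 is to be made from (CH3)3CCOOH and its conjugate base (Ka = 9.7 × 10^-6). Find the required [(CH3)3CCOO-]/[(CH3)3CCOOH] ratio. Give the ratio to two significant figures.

ratio = 1.9

pKa = -log(9.7 × 10^-6) = 5.013
pH = pKa + log(r) ⇒ log(r) = 5.30 − 5.013 = +0.287
r = [(CH3)3CCOO-]/[(CH3)3CCOOH] = 10^(+0.287) = 1.94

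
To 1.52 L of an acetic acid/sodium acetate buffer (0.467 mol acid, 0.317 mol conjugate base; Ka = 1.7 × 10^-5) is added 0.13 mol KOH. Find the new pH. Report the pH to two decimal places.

pH = 4.89

After neutralization: n(CH3COOH) = 0.337 mol, n(CH3COO-) = 0.447 mol.
pKa = −log(1.7 × 10^-5) = 4.770
Henderson–Hasselbalch with mole ratio 0.447/0.337: pH = 4.770 + (+0.123)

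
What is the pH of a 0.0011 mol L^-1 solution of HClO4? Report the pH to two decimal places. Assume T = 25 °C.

HClO4 is a strong acid and dissociates completely, so [H+] = 0.0011 M.
pH = -log(0.0011) = 2.96

pH = 2.96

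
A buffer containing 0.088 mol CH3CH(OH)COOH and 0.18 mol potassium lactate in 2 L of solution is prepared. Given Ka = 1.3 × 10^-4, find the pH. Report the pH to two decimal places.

pH = 4.20

pKa = −log(1.3 × 10^-4) = 3.886
Henderson–Hasselbalch: pH = pKa + log([CH3CH(OH)COO-]/[CH3CH(OH)COOH]) = 3.886 + log(0.18/0.088)
pH = 3.886 + (+0.311) = 4.20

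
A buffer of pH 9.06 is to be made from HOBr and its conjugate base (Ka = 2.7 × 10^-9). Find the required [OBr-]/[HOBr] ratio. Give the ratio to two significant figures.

ratio = 3.1

pKa = -log(2.7 × 10^-9) = 8.569
pH = pKa + log(r) ⇒ log(r) = 9.06 − 8.569 = +0.491
r = [OBr-]/[HOBr] = 10^(+0.491) = 3.1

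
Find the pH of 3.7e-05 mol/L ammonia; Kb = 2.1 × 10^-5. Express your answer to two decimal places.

NH3 + H2O ⇌ NH4+ + OH-
Kb = x²/(3.7e-05 − x) = 2.1 × 10^-5
The 5% rule fails; solving x² + Kb·x − Kb·C₀ = 0 exactly:
x = [−2.1e-05 + √(2.1e-05² + 3.11e-09)]/2 = 1.93 × 10^-5 M
pOH = 4.71, so pH = 14.00 − pOH = 9.29

pH = 9.29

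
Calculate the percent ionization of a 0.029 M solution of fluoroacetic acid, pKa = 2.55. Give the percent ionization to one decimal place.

26.7%

FCH2COOH ⇌ FCH2COO- + H+; let x = [H+] at equilibrium.
Ka = 10^(−2.55) = 2.82 × 10^-3
Ka = x²/(C₀ − x); solving the quadratic gives x = 7.74 × 10^-3 M.
% ionization = x/C₀ × 100% = 7.74 × 10^-3/0.029 × 100% = 26.7%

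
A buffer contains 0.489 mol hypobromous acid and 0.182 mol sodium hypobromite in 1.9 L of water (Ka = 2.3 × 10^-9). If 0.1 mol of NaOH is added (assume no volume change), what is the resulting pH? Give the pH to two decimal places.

pH = 8.50

After neutralization: n(HOBr) = 0.389 mol, n(OBr-) = 0.282 mol.
pKa = −log(2.3 × 10^-9) = 8.638
Henderson–Hasselbalch with mole ratio 0.282/0.389: pH = 8.638 + (-0.140)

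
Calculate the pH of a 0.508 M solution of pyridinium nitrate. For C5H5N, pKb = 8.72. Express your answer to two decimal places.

pH = 2.79

C5H5NH+ is the conjugate acid of the weak base C5H5N.
Kb = 10^(−8.72) = 1.91 × 10^-9
Ka = Kw/Kb = 1.0×10^-14 / 1.91 × 10^-9 = 5.24 × 10^-6
From the ICE table, Ka = [H+]²/(0.508 − [H+]) = 5.24 × 10^-6.
Since Ka ≪ C₀, [H+] ≈ √(Ka·C₀) = 1.63 × 10^-3 M.
pH = −log[H+] = −log(1.63 × 10^-3) = 2.79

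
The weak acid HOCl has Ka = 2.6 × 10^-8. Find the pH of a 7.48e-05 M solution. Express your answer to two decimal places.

HOCl ⇌ OCl- + H+
Let x = [H+] at equilibrium. Ka = x²/(7.48e-05 − x).
Since Ka ≪ C₀, x ≈ √(Ka·C₀) = 1.39 × 10^-6 M.
Check: 1.9% ionized — well under 5%, approximation valid.
pH = −log[H+] = −log(1.39 × 10^-6) = 5.86

pH = 5.86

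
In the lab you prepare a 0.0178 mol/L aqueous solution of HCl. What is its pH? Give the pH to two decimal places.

HCl is a strong acid and dissociates completely, so [H+] = 0.0178 M.
pH = -log(0.0178) = 1.75

pH = 1.75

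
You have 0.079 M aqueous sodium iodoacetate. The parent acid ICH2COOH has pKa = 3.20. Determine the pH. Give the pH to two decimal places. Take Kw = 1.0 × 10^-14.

ICH2COO- is the conjugate base of the weak acid ICH2COOH.
Ka = 10^(−3.20) = 6.31 × 10^-4
Kb = Kw/Ka = 1.0×10^-14 / 6.31 × 10^-4 = 1.58 × 10^-11
From the ICE table, Kb = x²/(0.079 − x) = 1.58 × 10^-11.
Assume x ≪ 0.079: x ≈ √(1.58 × 10^-11 × 0.079) = 1.12 × 10^-6 M
Check: 0.0014% ionized — well under 5%, approximation valid.
pOH = 5.95, so pH = 14.00 − pOH = 8.05

pH = 8.05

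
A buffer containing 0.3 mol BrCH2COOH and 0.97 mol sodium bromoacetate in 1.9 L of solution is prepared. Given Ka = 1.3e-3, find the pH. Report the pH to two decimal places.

pH = 3.40

pKa = −log(1.3 × 10^-3) = 2.886
pH = pKa + log([A⁻]/[HA]) = 2.886 + log(0.97/0.3)
pH = 2.886 + (+0.510) = 3.40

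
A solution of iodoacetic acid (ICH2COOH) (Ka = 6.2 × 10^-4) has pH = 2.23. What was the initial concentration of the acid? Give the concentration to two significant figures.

C₀ = 6.2 × 10^-2 M

[H+] = 10^(-2.23) = 5.89 × 10^-3 M = x
Ka = x²/(C₀ − x) ⇒ C₀ = x + x²/Ka
C₀ = 5.89 × 10^-3 + (5.89 × 10^-3)²/(6.2 × 10^-4) = 6.18 × 10^-2 M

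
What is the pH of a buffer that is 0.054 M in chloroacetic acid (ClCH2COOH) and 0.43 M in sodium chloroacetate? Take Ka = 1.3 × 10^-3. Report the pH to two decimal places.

pKa = −log(1.3 × 10^-3) = 2.886
pH = pKa + log([A⁻]/[HA]) = 2.886 + log(0.43/0.054)
pH = 2.886 + (+0.901) = 3.79

pH = 3.79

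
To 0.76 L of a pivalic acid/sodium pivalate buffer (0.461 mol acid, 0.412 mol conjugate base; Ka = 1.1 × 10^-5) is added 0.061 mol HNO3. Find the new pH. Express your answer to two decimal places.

Added H+ converts (CH3)3CCOO- to (CH3)3CCOOH: (CH3)3CCOOH → 0.522 mol, (CH3)3CCOO- → 0.351 mol.
pKa = −log(1.1 × 10^-5) = 4.959
pH = pKa + log([A⁻]/[HA]) = 4.959 + log(0.351/0.522) = 4.959 -0.172

pH = 4.79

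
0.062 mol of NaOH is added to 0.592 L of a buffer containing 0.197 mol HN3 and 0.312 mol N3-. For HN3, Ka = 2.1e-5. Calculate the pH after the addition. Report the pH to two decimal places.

pH = 5.12

OH- converts HN3 to N3-: HN3 → 0.135 mol, N3- → 0.374 mol.
pKa = −log(2.1 × 10^-5) = 4.678
pH = pKa + log([A⁻]/[HA]) = 4.678 + log(0.374/0.135) = 4.678 +0.443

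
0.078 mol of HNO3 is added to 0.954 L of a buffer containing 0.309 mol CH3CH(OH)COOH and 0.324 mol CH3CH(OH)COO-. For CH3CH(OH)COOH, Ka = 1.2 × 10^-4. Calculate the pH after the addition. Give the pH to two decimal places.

After neutralization: n(CH3CH(OH)COOH) = 0.387 mol, n(CH3CH(OH)COO-) = 0.246 mol.
pKa = −log(1.2 × 10^-4) = 3.921
Henderson–Hasselbalch with mole ratio 0.246/0.387: pH = 3.921 + (-0.197)

pH = 3.72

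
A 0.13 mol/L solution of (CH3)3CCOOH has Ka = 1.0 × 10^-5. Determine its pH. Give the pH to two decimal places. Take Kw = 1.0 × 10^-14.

pH = 2.94

(CH3)3CCOOH ⇌ (CH3)3CCOO- + H+
From the ICE table, Ka = [H+]²/(0.13 − [H+]) = 1.0 × 10^-5.
Assume [H+] ≪ 0.13: [H+] ≈ √(1.0 × 10^-5 × 0.13) = 1.14 × 10^-3 M
([H+]/C₀ = 0.88% < 5%, so the approximation holds.)
pH = −log[H+] = −log(1.14 × 10^-3) = 2.94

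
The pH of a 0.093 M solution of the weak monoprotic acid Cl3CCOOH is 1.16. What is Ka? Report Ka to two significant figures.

[H+] = 10^(-1.16) = 6.92 × 10^-2 M
At equilibrium [HA] = 0.093 − 6.92 × 10^-2 = 2.38 × 10^-2 M
Ka = [H+][A-]/[HA] = (6.92 × 10^-2)² / 2.38 × 10^-2 = 2.0 × 10^-1

Ka = 2.0 × 10^-1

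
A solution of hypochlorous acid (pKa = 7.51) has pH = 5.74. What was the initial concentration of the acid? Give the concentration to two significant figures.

[H+] = 10^(-5.74) = 1.82 × 10^-6 M = x
Ka = 10^(−7.51) = 3.09 × 10^-8
Ka = x²/(C₀ − x) ⇒ C₀ = x + x²/Ka
C₀ = 1.82 × 10^-6 + (1.82 × 10^-6)²/(3.09 × 10^-8) = 1.09 × 10^-4 M

C₀ = 1.1 × 10^-4 M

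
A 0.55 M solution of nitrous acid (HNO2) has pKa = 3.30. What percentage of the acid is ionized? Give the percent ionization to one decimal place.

HNO2 ⇌ NO2- + H+; let x = [H+] at equilibrium.
Ka = 10^(−3.30) = 5.01 × 10^-4
x ≈ √(Ka·C₀) = √(5.01 × 10^-4 × 0.55) = 1.66 × 10^-2 M
% ionization = x/C₀ × 100% = 1.66 × 10^-2/0.55 × 100% = 3.0%

3.0%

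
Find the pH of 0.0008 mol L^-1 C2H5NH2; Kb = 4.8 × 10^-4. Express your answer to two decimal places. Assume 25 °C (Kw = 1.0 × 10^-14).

pH = 10.63

C2H5NH2 + H2O ⇌ C2H5NH3+ + OH-
Let x = [OH-] at equilibrium. Kb = x²/(0.0008 − x).
x is not negligible relative to C₀; solve x² + 0.00048·x − 3.84e-07 = 0.
x = (−Kb + √(Kb² + 4·Kb·C₀))/2 = 4.25 × 10^-4 M
pOH = 3.37, so pH = 14.00 − pOH = 10.63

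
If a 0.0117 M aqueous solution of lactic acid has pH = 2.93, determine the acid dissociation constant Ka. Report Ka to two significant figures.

[H+] = 10^(-2.93) = 1.17 × 10^-3 M
At equilibrium [HA] = 0.0117 − 1.17 × 10^-3 = 1.05 × 10^-2 M
Ka = [H+][A-]/[HA] = (1.17 × 10^-3)² / 1.05 × 10^-2 = 1.3 × 10^-4

Ka = 1.3 × 10^-4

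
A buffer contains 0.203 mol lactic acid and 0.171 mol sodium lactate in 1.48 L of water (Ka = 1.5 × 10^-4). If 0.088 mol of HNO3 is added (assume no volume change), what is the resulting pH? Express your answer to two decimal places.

Added H+ converts CH3CH(OH)COO- to CH3CH(OH)COOH: CH3CH(OH)COOH → 0.291 mol, CH3CH(OH)COO- → 0.083 mol.
pKa = −log(1.5 × 10^-4) = 3.824
pH = pKa + log(n_CH3CH(OH)COO-/n_CH3CH(OH)COOH) = 3.824 + log(0.083/0.291) = 3.824 + (-0.545)

pH = 3.28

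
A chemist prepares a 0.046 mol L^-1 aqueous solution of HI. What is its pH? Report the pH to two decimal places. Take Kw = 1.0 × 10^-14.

pH = 1.34

HI is a strong acid and dissociates completely, so [H+] = 0.046 M.
pH = -log(0.046) = 1.34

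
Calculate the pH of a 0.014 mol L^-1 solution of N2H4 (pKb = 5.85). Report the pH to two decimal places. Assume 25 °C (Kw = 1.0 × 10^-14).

N2H4 + H2O ⇌ N2H5+ + OH-
Kb = 10^(−5.85) = 1.41 × 10^-6
Kb = [OH-]²/(0.014 − [OH-]) = 1.41 × 10^-6
Since Kb ≪ C₀, [OH-] ≈ √(Kb·C₀) = 1.40 × 10^-4 M.
pOH = −log(1.40 × 10^-4) = 3.85; pH = 14.00 − 3.85 = 10.15

pH = 10.15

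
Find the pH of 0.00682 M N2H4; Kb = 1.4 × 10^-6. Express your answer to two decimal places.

N2H4 + H2O ⇌ N2H5+ + OH-
Kb = [OH-]²/(0.00682 − [OH-]) = 1.4 × 10^-6
Since Kb ≪ C₀, [OH-] ≈ √(Kb·C₀) = 9.77 × 10^-5 M.
Check: 1.4% ionized — well under 5%, approximation valid.
pOH = −log(9.77 × 10^-5) = 4.01; pH = 14.00 − 4.01 = 9.99

pH = 9.99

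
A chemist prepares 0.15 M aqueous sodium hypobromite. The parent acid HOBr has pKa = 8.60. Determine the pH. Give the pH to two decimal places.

OBr- is the conjugate base of the weak acid HOBr.
Ka = 10^(−8.60) = 2.51 × 10^-9
Kb = Kw/Ka = 1.0×10^-14 / 2.51 × 10^-9 = 3.98 × 10^-6
From the ICE table, Kb = [OH-]²/(0.15 − [OH-]) = 3.98 × 10^-6.
Neglecting [OH-] in the denominator: [OH-] = √(3.98 × 10^-6 × 0.15) = 7.73 × 10^-4 M
Check: 0.52% ionized — well under 5%, approximation valid.
pOH = 3.11, so pH = 14.00 − pOH = 10.89

pH = 10.89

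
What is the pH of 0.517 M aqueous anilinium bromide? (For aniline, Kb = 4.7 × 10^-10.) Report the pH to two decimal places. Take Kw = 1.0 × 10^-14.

pH = 2.48

C6H5NH3+ is the conjugate acid of the weak base C6H5NH2.
Ka = Kw/Kb = 1.0×10^-14 / 4.7 × 10^-10 = 2.13 × 10^-5
Let x = [H+] at equilibrium. Ka = x²/(0.517 − x).
Since Ka ≪ C₀, x ≈ √(Ka·C₀) = 3.32 × 10^-3 M.
Check: 0.64% ionized — well under 5%, approximation valid.
pH = −log(3.32 × 10^-3) = 2.48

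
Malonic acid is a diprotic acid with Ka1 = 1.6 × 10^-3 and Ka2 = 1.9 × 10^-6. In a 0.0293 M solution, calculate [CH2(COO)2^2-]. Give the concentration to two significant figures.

1.9 × 10^-6 M

First ionization gives [H+] ≈ [CH2(COOH)COO-] = 6.09 × 10^-3 M.
Second step: Ka2 = [H+][CH2(COO)2^2-]/[CH2(COOH)COO-] ≈ [CH2(COO)2^2-] (since [H+] ≈ [CH2(COOH)COO-]).
So [CH2(COO)2^2-] ≈ Ka2.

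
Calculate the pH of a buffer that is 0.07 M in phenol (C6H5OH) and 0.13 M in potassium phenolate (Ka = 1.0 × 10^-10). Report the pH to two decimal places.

pH = 10.27

pKa = −log(1.0 × 10^-10) = 10.000
pH = pKa + log([A⁻]/[HA]) = 10.000 + log(0.13/0.07)
pH = 10.000 + (+0.269) = 10.27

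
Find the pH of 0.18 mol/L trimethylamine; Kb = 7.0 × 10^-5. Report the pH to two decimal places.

pH = 11.55

(CH3)3N + H2O ⇌ (CH3)3NH+ + OH-
From the ICE table, Kb = [OH-]²/(0.18 − [OH-]) = 7.0 × 10^-5.
Neglecting [OH-] in the denominator: [OH-] = √(7.0 × 10^-5 × 0.18) = 3.55 × 10^-3 M
Check: 2% ionized — well under 5%, approximation valid.
pOH = −log(3.55 × 10^-3) = 2.45; pH = 14.00 − 2.45 = 11.55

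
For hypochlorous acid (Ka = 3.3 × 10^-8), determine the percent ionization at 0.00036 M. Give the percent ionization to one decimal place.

1.0%

HOCl ⇌ OCl- + H+; let x = [H+] at equilibrium.
x ≈ √(Ka·C₀) = √(3.3 × 10^-8 × 0.00036) = 3.45 × 10^-6 M
Fraction ionized = 3.45 × 10^-6 / 0.00036 = 0.0096 → 1.0%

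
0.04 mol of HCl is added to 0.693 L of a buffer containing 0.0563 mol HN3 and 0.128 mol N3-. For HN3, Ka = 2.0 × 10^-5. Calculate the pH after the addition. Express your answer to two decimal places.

After neutralization: n(HN3) = 0.0963 mol, n(N3-) = 0.088 mol.
pKa = −log(2.0 × 10^-5) = 4.699
Henderson–Hasselbalch with mole ratio 0.088/0.0963: pH = 4.699 + (-0.039)

pH = 4.66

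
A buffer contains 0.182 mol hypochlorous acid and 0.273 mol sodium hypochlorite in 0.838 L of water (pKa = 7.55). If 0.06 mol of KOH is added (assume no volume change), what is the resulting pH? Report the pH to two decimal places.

After neutralization: n(HOCl) = 0.122 mol, n(OCl-) = 0.333 mol.
pH = pKa + log(n_OCl-/n_HOCl) = 7.55 + log(0.333/0.122) = 7.55 + (+0.436)

pH = 7.99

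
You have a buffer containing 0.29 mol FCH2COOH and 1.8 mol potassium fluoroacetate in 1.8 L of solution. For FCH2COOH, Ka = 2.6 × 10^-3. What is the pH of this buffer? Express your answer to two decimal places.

pKa = −log(2.6 × 10^-3) = 2.585
pH = pKa + log([A⁻]/[HA]) = 2.585 + log(1.8/0.29)
pH = 2.585 + (+0.793) = 3.38

pH = 3.38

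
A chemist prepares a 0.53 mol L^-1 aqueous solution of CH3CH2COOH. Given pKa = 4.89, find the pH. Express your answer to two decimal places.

CH3CH2COOH ⇌ CH3CH2COO- + H+
Ka = 10^(−4.89) = 1.29 × 10^-5
Ka = [H+]²/(0.53 − [H+]) = 1.29 × 10^-5
Neglecting [H+] in the denominator: [H+] = √(1.29 × 10^-5 × 0.53) = 2.61 × 10^-3 M
pH = −log(2.61 × 10^-3) = 2.58

pH = 2.58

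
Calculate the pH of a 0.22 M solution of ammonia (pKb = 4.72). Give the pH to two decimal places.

NH3 + H2O ⇌ NH4+ + OH-
Kb = 10^(−4.72) = 1.91 × 10^-5
Let x = [OH-] at equilibrium. Kb = x²/(0.22 − x).
Neglecting x in the denominator: x = √(1.91 × 10^-5 × 0.22) = 2.05 × 10^-3 M
pOH = −log(2.05 × 10^-3) = 2.69; pH = 14.00 − 2.69 = 11.31

pH = 11.31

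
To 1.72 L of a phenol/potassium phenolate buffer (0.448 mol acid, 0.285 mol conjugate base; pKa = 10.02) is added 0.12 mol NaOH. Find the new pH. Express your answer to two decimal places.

pH = 10.11

OH- converts C6H5OH to C6H5O-: C6H5OH → 0.328 mol, C6H5O- → 0.405 mol.
pH = pKa + log(n_C6H5O-/n_C6H5OH) = 10.02 + log(0.405/0.328) = 10.02 + (+0.092)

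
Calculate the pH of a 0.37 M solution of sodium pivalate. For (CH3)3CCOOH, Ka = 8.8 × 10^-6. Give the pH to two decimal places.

pH = 9.31

(CH3)3CCOO- is the conjugate base of the weak acid (CH3)3CCOOH.
Kb = Kw/Ka = 1.0×10^-14 / 8.8 × 10^-6 = 1.14 × 10^-9
Kb = [OH-]²/(0.37 − [OH-]) = 1.14 × 10^-9
Assume [OH-] ≪ 0.37: [OH-] ≈ √(1.14 × 10^-9 × 0.37) = 2.05 × 10^-5 M
pOH = −log(2.05 × 10^-5) = 4.69; pH = 14.00 − 4.69 = 9.31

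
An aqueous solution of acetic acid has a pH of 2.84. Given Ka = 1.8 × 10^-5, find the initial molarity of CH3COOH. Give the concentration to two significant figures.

[H+] = 10^(-2.84) = 1.45 × 10^-3 M = x
Ka = x²/(C₀ − x) ⇒ C₀ = x + x²/Ka
C₀ = 1.45 × 10^-3 + (1.45 × 10^-3)²/(1.8 × 10^-5) = 1.18 × 10^-1 M

C₀ = 1.2 × 10^-1 M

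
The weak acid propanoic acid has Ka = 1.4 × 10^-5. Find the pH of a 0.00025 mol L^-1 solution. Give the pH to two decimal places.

pH = 4.28

CH3CH2COOH ⇌ CH3CH2COO- + H+
From the ICE table, Ka = x²/(0.00025 − x) = 1.4 × 10^-5.
The 5% rule fails; solving x² + Ka·x − Ka·C₀ = 0 exactly:
x = [−1.4e-05 + √(1.4e-05² + 1.4e-08)]/2 = 5.26 × 10^-5 M
pH = −log[H+] = −log(5.26 × 10^-5) = 4.28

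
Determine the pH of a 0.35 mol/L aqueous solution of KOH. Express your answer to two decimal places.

pH = 13.54

KOH is a strong base; [OH-] = 0.35 M.
pOH = -log(0.35) = 0.46
pH = 14.00 - 0.46 = 13.54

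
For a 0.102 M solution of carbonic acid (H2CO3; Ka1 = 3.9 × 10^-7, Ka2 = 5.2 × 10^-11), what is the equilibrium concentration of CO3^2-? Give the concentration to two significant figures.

First ionization gives [H+] ≈ [HCO3-] = 1.99 × 10^-4 M.
Second step: Ka2 = [H+][CO3^2-]/[HCO3-] ≈ [CO3^2-] (since [H+] ≈ [HCO3-]).
So [CO3^2-] ≈ Ka2.

5.2 × 10^-11 M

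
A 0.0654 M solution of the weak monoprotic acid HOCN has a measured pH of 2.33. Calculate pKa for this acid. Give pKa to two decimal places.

pKa = 3.44

[H+] = 10^(-2.33) = 4.68 × 10^-3 M
At equilibrium [HA] = 0.0654 − 4.68 × 10^-3 = 6.07 × 10^-2 M
Ka = [H+][A-]/[HA] = (4.68 × 10^-3)² / 6.07 × 10^-2 = 3.61 × 10^-4
pKa = -log(3.61 × 10^-4) = 3.44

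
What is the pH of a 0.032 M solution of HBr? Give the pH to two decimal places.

HBr is a strong acid and dissociates completely, so [H+] = 0.032 M.
pH = -log(0.032) = 1.49

pH = 1.49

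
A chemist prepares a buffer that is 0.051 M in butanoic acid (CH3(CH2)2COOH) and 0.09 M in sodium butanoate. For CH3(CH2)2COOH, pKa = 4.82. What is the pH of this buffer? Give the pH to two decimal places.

pH = 5.07

Using pH = pKa + log([base]/[acid]) with [base]/[acid] = 0.09/0.051:
pH = 4.82 + (+0.247) = 5.07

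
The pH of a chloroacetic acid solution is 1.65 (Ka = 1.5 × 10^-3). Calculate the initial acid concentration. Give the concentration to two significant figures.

C₀ = 3.6 × 10^-1 M

[H+] = 10^(-1.65) = 2.24 × 10^-2 M = x
Ka = x²/(C₀ − x) ⇒ C₀ = x + x²/Ka
C₀ = 2.24 × 10^-2 + (2.24 × 10^-2)²/(1.5 × 10^-3) = 3.57 × 10^-1 M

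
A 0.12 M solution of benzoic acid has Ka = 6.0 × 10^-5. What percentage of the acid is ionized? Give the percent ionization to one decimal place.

2.2%

C6H5COOH ⇌ C6H5COO- + H+; let x = [H+] at equilibrium.
x ≈ √(Ka·C₀) = √(6.0 × 10^-5 × 0.12) = 2.68 × 10^-3 M
% ionization = x/C₀ × 100% = 2.68 × 10^-3/0.12 × 100% = 2.2%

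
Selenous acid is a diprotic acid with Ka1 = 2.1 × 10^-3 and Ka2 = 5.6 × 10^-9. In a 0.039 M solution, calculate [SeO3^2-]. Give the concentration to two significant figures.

First ionization gives [H+] ≈ [HSeO3-] = 8.06 × 10^-3 M.
Second step: Ka2 = [H+][SeO3^2-]/[HSeO3-] ≈ [SeO3^2-] (since [H+] ≈ [HSeO3-]).
So [SeO3^2-] ≈ Ka2.

5.6 × 10^-9 M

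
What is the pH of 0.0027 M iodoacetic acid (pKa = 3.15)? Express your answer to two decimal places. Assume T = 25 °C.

pH = 2.97

ICH2COOH ⇌ ICH2COO- + H+
Ka = 10^(−3.15) = 7.08 × 10^-4
From the ICE table, Ka = [H+]²/(0.0027 − [H+]) = 7.08 × 10^-4.
Here C₀/Ka ≈ 3.81, so the small-[H+] approximation fails. Use the quadratic:
[H+] = [−0.000708 + √(0.000708² + 7.65e-06)]/2 = 1.07 × 10^-3 M
pH = −log[H+] = −log(1.07 × 10^-3) = 2.97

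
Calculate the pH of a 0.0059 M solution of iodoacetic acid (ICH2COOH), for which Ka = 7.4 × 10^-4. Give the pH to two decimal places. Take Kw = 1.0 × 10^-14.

ICH2COOH ⇌ ICH2COO- + H+
From the ICE table, Ka = x²/(0.0059 − x) = 7.4 × 10^-4.
Here C₀/Ka ≈ 7.97, so the small-x approximation fails. Use the quadratic:
x = (−Ka + √(Ka² + 4·Ka·C₀))/2 = 1.75 × 10^-3 M
pH = −log[H+] = −log(1.75 × 10^-3) = 2.76

pH = 2.76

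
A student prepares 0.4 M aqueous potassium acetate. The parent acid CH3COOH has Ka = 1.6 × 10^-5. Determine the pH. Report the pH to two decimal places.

CH3COO- is the conjugate base of the weak acid CH3COOH.
Kb = Kw/Ka = 1.0×10^-14 / 1.6 × 10^-5 = 6.25 × 10^-10
Kb = x²/(0.4 − x) = 6.25 × 10^-10
Assume x ≪ 0.4: x ≈ √(6.25 × 10^-10 × 0.4) = 1.58 × 10^-5 M
pOH = 4.80, so pH = 14.00 − pOH = 9.20

pH = 9.20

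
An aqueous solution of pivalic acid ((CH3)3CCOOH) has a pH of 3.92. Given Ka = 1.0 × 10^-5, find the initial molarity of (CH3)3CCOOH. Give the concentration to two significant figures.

C₀ = 1.6 × 10^-3 M

[H+] = 10^(-3.92) = 1.20 × 10^-4 M = x
Ka = x²/(C₀ − x) ⇒ C₀ = x + x²/Ka
C₀ = 1.20 × 10^-4 + (1.20 × 10^-4)²/(1.0 × 10^-5) = 1.56 × 10^-3 M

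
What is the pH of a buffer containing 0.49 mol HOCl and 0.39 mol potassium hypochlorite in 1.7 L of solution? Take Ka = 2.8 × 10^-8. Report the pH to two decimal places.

pKa = −log(2.8 × 10^-8) = 7.553
pH = pKa + log([A⁻]/[HA]) = 7.553 + log(0.39/0.49)
pH = 7.553 + (-0.099) = 7.45

pH = 7.45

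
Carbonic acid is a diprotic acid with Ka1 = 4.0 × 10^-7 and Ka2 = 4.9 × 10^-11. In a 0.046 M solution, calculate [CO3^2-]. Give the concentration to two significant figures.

4.9 × 10^-11 M

First ionization gives [H+] ≈ [HCO3-] = 1.36 × 10^-4 M.
Second step: Ka2 = [H+][CO3^2-]/[HCO3-] ≈ [CO3^2-] (since [H+] ≈ [HCO3-]).
So [CO3^2-] ≈ Ka2.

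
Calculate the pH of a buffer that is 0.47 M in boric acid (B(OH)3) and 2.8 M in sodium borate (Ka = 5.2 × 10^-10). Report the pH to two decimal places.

pKa = −log(5.2 × 10^-10) = 9.284
Using pH = pKa + log([base]/[acid]) with [base]/[acid] = 2.8/0.47:
pH = 9.284 + (+0.775) = 10.06

pH = 10.06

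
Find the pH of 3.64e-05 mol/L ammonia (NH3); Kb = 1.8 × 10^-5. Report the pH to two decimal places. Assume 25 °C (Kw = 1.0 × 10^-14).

pH = 9.26

NH3 + H2O ⇌ NH4+ + OH-
Kb = [OH-]²/(3.64e-05 − [OH-]) = 1.8 × 10^-5
The 5% rule fails; solving [OH-]² + Kb·[OH-] − Kb·C₀ = 0 exactly:
[OH-] = [−1.8e-05 + √(1.8e-05² + 2.62e-09)]/2 = 1.81 × 10^-5 M
pOH = 4.74, so pH = 14.00 − pOH = 9.26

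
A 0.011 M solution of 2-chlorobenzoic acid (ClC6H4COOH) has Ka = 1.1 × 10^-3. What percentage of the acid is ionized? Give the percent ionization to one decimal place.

27.0%

ClC6H4COOH ⇌ ClC6H4COO- + H+; let x = [H+] at equilibrium.
Solve x² + 0.0011x − 1.21e-05 = 0 → x = 2.97 × 10^-3 M
Fraction ionized = 2.97 × 10^-3 / 0.011 = 0.2700 → 27.0%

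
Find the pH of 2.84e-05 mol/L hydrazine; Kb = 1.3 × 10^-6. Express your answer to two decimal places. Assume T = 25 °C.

pH = 8.74

N2H4 + H2O ⇌ N2H5+ + OH-
From the ICE table, Kb = [OH-]²/(2.84e-05 − [OH-]) = 1.3 × 10^-6.
The 5% rule fails; solving [OH-]² + Kb·[OH-] − Kb·C₀ = 0 exactly:
[OH-] = (−Kb + √(Kb² + 4·Kb·C₀))/2 = 5.46 × 10^-6 M
pOH = 5.26, so pH = 14.00 − pOH = 8.74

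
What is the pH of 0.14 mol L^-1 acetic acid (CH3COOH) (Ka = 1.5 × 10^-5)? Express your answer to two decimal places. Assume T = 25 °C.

CH3COOH ⇌ CH3COO- + H+
Ka = [H+]²/(0.14 − [H+]) = 1.5 × 10^-5
Neglecting [H+] in the denominator: [H+] = √(1.5 × 10^-5 × 0.14) = 1.45 × 10^-3 M
([H+]/C₀ = 1% < 5%, so the approximation holds.)
pH = −log[H+] = −log(1.45 × 10^-3) = 2.84

pH = 2.84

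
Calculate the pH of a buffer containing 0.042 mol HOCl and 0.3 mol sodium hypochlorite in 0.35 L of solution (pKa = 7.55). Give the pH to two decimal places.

Henderson–Hasselbalch: pH = pKa + log([OCl-]/[HOCl]) = 7.55 + log(0.3/0.042)
pH = 7.55 + (+0.854) = 8.40

pH = 8.40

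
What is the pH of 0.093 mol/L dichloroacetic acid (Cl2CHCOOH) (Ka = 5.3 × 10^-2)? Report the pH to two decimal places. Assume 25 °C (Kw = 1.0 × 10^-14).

pH = 1.31

Cl2CHCOOH ⇌ Cl2CHCOO- + H+
Let x = [H+] at equilibrium. Ka = x²/(0.093 − x).
x is not negligible relative to C₀; solve x² + 0.053·x − 0.00493 = 0.
x = [−0.053 + √(0.053² + 0.0197)]/2 = 4.85 × 10^-2 M
pH = −log(4.85 × 10^-2) = 1.31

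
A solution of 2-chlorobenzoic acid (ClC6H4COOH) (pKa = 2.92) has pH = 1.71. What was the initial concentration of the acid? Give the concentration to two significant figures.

[H+] = 10^(-1.71) = 1.95 × 10^-2 M = x
Ka = 10^(−2.92) = 1.20 × 10^-3
Ka = x²/(C₀ − x) ⇒ C₀ = x + x²/Ka
C₀ = 1.95 × 10^-2 + (1.95 × 10^-2)²/(1.20 × 10^-3) = 3.36 × 10^-1 M

C₀ = 3.4 × 10^-1 M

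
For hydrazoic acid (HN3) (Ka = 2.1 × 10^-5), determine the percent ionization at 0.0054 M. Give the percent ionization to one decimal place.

6.0%

HN3 ⇌ N3- + H+; let x = [H+] at equilibrium.
Ka = x²/(C₀ − x); solving the quadratic gives x = 3.26 × 10^-4 M.
Fraction ionized = 3.26 × 10^-4 / 0.0054 = 0.0604 → 6.0%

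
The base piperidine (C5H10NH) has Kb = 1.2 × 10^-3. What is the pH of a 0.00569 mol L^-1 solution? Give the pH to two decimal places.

C5H10NH + H2O ⇌ C5H10NH2+ + OH-
From the ICE table, Kb = [OH-]²/(0.00569 − [OH-]) = 1.2 × 10^-3.
Here C₀/Kb ≈ 4.74, so the small-[OH-] approximation fails. Use the quadratic:
[OH-] = (−Kb + √(Kb² + 4·Kb·C₀))/2 = 2.08 × 10^-3 M
pOH = −log(2.08 × 10^-3) = 2.68; pH = 14.00 − 2.68 = 11.32

pH = 11.32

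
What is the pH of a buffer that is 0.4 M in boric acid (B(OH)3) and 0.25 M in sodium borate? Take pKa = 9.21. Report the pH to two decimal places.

pH = pKa + log([A⁻]/[HA]) = 9.21 + log(0.25/0.4)
pH = 9.21 + (-0.204) = 9.01

pH = 9.01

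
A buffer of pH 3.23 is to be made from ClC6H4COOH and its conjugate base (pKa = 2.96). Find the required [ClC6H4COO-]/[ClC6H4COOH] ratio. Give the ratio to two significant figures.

ratio = 1.9

pH = pKa + log(r) ⇒ log(r) = 3.23 − 2.96 = +0.27
r = [ClC6H4COO-]/[ClC6H4COOH] = 10^(+0.27) = 1.86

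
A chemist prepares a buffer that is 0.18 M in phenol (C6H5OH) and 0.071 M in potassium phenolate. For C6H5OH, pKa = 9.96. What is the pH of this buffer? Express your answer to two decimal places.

pH = 9.56

Henderson–Hasselbalch: pH = pKa + log([C6H5O-]/[C6H5OH]) = 9.96 + log(0.071/0.18)
pH = 9.96 + (-0.404) = 9.56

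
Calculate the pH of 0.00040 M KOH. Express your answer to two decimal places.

KOH is a strong base; [OH-] = 0.0004 M.
pOH = -log(0.0004) = 3.40
pH = 14.00 - 3.40 = 10.60

pH = 10.60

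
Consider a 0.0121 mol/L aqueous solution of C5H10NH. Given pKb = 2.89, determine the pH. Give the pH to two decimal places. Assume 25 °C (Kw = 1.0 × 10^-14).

pH = 11.53

C5H10NH + H2O ⇌ C5H10NH2+ + OH-
Kb = 10^(−2.89) = 1.29 × 10^-3
From the ICE table, Kb = [OH-]²/(0.0121 − [OH-]) = 1.29 × 10^-3.
The 5% rule fails; solving [OH-]² + Kb·[OH-] − Kb·C₀ = 0 exactly:
[OH-] = [−0.00129 + √(0.00129² + 6.24e-05)]/2 = 3.36 × 10^-3 M
pOH = 2.47, so pH = 14.00 − pOH = 11.53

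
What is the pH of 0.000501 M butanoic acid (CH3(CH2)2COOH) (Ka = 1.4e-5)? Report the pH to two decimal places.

pH = 4.11

CH3(CH2)2COOH ⇌ CH3(CH2)2COO- + H+
Let x = [H+] at equilibrium. Ka = x²/(0.000501 − x).
x is not negligible relative to C₀; solve x² + 1.4e-05·x − 7.01e-09 = 0.
x = [−1.4e-05 + √(1.4e-05² + 2.81e-08)]/2 = 7.70 × 10^-5 M
pH = −log[H+] = −log(7.70 × 10^-5) = 4.11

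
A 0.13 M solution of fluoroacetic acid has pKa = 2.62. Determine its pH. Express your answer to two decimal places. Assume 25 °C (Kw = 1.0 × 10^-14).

FCH2COOH ⇌ FCH2COO- + H+
Ka = 10^(−2.62) = 2.40 × 10^-3
Ka = x²/(0.13 − x) = 2.40 × 10^-3
Here C₀/Ka ≈ 54.2, so the small-x approximation fails. Use the quadratic:
x = (−Ka + √(Ka² + 4·Ka·C₀))/2 = 1.65 × 10^-2 M
pH = −log[H+] = −log(1.65 × 10^-2) = 1.78

pH = 1.78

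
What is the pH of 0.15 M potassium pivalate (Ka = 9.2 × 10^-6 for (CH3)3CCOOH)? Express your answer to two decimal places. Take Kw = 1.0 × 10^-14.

(CH3)3CCOO- is the conjugate base of the weak acid (CH3)3CCOOH.
Kb = Kw/Ka = 1.0×10^-14 / 9.2 × 10^-6 = 1.09 × 10^-9
Kb = x²/(0.15 − x) = 1.09 × 10^-9
Since Kb ≪ C₀, x ≈ √(Kb·C₀) = 1.28 × 10^-5 M.
(x/C₀ = 0.0085% < 5%, so the approximation holds.)
pOH = 4.89, so pH = 14.00 − pOH = 9.11

pH = 9.11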